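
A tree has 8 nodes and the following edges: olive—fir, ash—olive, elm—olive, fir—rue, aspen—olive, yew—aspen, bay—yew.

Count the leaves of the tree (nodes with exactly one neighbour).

4

Degree-1 nodes: ash, bay, elm, rue — 4 of them.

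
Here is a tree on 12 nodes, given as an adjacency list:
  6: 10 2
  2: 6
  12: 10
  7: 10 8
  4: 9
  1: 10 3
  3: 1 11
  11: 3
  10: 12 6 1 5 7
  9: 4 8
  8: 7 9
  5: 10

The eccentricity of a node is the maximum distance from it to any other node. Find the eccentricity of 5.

A farthest node from 5 is 4.
The path 5–10–7–8–9–4 has 5 edges.

5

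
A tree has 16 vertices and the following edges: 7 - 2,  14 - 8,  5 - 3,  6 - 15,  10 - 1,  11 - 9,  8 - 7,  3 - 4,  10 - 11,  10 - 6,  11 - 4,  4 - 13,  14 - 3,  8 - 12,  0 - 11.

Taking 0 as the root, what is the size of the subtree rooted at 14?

5

14's subtree: {14, 8, 12, 7, 2}, size 5.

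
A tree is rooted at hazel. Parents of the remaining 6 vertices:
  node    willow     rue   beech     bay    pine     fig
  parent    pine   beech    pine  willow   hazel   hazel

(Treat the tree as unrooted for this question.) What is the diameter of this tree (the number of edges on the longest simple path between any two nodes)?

A longest path is bay – willow – pine – beech – rue, with 4 edges.

4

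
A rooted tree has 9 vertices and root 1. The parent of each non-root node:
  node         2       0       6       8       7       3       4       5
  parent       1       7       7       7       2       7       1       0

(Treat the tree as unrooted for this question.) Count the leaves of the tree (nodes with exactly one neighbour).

5

Degree-1 nodes: 3, 4, 5, 6, 8 — 5 of them.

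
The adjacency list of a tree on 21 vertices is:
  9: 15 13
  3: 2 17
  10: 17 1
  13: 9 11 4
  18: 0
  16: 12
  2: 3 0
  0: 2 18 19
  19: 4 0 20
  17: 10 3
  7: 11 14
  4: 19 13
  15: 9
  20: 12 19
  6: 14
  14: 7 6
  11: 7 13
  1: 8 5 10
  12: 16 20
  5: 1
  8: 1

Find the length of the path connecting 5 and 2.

5

The path is 5 – 1 – 10 – 17 – 3 – 2, which has 5 edges.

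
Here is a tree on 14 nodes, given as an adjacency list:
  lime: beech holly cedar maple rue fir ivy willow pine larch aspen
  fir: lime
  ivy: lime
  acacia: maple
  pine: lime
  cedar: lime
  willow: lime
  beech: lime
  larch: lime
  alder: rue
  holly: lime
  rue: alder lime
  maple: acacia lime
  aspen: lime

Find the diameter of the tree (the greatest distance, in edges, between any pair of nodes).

4

A longest path is acacia – maple – lime – rue – alder, with 4 edges.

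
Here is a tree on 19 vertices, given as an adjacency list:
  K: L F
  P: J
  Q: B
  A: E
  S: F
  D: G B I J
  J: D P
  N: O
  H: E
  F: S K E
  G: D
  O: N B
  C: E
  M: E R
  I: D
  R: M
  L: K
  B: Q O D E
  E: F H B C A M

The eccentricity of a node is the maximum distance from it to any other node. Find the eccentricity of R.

The node farthest from R is P, via R – M – E – B – D – J – P — 6 edges.

6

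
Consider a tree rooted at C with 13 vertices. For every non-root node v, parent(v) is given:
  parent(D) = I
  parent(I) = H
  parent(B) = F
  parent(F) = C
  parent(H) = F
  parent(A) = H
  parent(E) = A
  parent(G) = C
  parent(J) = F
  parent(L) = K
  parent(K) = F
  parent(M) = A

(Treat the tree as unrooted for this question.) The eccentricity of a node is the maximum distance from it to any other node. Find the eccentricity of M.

5

Distances from M peak at 5, attained at G (L also at distance 5).
M–A–H–F–C–G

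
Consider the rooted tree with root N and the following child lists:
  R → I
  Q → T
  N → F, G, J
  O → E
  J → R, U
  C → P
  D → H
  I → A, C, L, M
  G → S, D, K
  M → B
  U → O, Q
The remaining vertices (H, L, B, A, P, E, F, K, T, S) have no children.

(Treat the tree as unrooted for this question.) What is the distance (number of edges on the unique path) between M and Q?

5

Walking from M: M–I–R–J–U–Q. Length 5.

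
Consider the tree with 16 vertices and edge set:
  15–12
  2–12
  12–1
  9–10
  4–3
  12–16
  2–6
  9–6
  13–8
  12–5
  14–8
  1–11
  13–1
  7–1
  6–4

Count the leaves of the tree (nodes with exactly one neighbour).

8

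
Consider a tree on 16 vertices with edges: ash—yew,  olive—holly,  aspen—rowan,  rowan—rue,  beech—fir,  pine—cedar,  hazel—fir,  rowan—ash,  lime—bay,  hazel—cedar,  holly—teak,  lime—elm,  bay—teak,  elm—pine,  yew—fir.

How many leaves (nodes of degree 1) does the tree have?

4

The leaves are aspen, beech, olive, rue.
That is 4 leaves.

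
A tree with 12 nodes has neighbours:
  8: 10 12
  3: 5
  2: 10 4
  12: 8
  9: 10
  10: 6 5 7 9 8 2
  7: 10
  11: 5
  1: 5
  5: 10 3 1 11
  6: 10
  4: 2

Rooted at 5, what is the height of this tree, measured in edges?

3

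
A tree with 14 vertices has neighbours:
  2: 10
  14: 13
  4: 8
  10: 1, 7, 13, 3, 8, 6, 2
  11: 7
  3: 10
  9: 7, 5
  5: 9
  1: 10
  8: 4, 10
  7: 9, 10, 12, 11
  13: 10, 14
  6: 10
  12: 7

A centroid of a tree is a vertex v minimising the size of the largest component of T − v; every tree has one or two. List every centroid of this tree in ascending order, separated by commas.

10

Removing 10 splits the tree into components of sizes 5, 2, 2, 1, 1, 1, 1; the largest is 5 ≤ ⌊14/2⌋ = 7.
No neighbour of 10 does as well, so 10 is the unique centroid.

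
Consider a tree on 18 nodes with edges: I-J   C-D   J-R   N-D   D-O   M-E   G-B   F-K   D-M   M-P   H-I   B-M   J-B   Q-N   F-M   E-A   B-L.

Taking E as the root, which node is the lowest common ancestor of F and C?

M

Path F→root: F M E; path C→root: C D M E.
First common node: M.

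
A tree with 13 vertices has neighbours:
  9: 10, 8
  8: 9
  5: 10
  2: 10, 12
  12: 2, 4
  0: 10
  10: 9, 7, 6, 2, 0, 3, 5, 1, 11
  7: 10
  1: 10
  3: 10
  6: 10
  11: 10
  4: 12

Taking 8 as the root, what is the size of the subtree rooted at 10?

11

The subtree rooted at 10 contains: 10, 2, 0, 3, 6, 11, 1, 7, 5, 12, 4 — 11 nodes.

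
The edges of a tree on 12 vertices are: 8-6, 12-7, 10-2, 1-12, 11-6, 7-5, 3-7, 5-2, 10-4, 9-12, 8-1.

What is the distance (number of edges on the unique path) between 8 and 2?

8 – 1 – 12 – 7 – 5 – 2: 5 edges.

5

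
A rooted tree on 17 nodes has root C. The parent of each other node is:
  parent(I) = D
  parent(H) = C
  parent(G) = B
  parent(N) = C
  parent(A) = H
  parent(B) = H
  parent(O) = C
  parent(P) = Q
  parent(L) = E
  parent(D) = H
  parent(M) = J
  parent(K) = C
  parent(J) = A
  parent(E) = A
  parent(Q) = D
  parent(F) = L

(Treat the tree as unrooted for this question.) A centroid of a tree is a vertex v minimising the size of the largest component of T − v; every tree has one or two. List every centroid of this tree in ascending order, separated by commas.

H

Delete H: the remaining components have sizes 6, 4, 4, 2. Max 6 ≤ 8, so H is a centroid.
Every other node leaves some component of size > 8, so the centroid is unique.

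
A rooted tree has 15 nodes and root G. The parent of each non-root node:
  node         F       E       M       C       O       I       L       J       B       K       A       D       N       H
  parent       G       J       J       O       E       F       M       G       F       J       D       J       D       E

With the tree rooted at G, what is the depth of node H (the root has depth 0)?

Path from G to H: G – J – E – H, which has 3 edges.

3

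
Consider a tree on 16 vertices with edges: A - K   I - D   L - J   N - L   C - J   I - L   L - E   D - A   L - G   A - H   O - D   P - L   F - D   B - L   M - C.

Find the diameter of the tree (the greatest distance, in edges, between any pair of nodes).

7

Starting from M, a farthest node is H at distance 7.
One longest path: M–C–J–L–I–D–A–H.
So the diameter is 7.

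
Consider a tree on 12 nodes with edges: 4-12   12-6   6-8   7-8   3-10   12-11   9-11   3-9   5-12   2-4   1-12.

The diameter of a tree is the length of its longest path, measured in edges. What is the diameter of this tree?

7

BFS from 10 reaches 7 last, at distance 7; BFS from 7 confirms no node is farther.
Path: 10 – 3 – 9 – 11 – 12 – 6 – 8 – 7.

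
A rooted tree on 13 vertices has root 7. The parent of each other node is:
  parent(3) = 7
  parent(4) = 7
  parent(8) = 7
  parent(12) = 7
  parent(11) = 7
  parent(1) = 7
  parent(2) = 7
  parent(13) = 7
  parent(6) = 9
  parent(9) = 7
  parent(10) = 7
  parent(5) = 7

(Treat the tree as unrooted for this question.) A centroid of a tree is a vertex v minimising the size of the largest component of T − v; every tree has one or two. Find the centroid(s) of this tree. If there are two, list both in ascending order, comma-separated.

7

Delete 7: the remaining components have sizes 2, 1, 1, 1, 1, 1, 1, 1, 1, 1, 1. Max 2 ≤ 6, so 7 is a centroid.
Every other node leaves some component of size > 6, so the centroid is unique.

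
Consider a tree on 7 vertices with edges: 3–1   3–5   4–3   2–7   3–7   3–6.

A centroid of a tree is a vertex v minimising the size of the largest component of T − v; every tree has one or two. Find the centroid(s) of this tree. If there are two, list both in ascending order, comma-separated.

3

If 3 is removed the pieces have sizes 2, 1, 1, 1, 1, all ≤ ⌊7/2⌋ = 3.
No neighbour of 3 does as well, so 3 is the unique centroid.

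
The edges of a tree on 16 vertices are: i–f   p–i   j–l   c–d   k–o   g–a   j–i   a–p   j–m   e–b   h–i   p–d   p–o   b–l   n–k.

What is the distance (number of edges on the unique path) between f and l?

3

Walking from f: f – i – j – l. Length 3.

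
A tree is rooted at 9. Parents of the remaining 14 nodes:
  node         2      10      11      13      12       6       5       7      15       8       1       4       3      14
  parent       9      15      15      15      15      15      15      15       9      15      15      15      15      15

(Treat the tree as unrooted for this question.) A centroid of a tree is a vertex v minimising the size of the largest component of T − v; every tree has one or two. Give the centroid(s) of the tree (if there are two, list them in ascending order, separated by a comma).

If 15 is removed the pieces have sizes 2, 1, 1, 1, 1, 1, 1, 1, 1, 1, 1, 1, 1, all ≤ ⌊15/2⌋ = 7.
No neighbour of 15 does as well, so 15 is the unique centroid.

15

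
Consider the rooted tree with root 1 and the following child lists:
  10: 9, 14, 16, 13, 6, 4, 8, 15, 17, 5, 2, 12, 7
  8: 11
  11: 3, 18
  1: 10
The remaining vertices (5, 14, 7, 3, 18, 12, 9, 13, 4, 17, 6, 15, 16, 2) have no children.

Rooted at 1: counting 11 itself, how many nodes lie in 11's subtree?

Descendants of 11 (including itself): 11, 3, 18. That's 3.

3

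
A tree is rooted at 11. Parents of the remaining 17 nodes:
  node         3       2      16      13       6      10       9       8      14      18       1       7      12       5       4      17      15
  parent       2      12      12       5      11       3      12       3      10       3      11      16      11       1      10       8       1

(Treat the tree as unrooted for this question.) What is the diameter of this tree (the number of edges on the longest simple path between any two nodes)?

8

BFS from 13 reaches 4 last, at distance 8; BFS from 4 confirms no node is farther.
Path: 13 – 5 – 1 – 11 – 12 – 2 – 3 – 10 – 4.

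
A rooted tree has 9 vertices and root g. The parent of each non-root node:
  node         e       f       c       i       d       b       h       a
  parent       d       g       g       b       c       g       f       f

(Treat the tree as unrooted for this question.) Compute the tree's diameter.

5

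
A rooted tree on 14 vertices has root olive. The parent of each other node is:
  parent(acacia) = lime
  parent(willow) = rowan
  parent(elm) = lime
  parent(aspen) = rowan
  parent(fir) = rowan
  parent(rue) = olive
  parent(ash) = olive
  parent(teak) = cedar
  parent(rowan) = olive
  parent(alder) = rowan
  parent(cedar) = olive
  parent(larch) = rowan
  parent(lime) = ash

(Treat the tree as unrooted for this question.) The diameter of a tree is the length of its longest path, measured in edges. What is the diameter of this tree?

A longest path is aspen - rowan - olive - ash - lime - acacia, with 5 edges.

5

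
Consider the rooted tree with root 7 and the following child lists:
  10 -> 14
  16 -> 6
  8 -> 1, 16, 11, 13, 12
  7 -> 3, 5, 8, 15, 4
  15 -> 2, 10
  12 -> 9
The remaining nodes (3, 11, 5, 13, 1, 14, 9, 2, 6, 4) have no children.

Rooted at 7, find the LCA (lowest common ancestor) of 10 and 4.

7

10's ancestor chain is 10, 15, 7 and 4's is 4, 7; they first meet at 7.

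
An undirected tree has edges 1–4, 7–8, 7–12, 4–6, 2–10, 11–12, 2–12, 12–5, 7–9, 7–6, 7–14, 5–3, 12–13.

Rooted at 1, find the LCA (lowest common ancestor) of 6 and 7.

6's ancestor chain is 6, 4, 1 and 7's is 7, 6, 4, 1; they first meet at 6.

6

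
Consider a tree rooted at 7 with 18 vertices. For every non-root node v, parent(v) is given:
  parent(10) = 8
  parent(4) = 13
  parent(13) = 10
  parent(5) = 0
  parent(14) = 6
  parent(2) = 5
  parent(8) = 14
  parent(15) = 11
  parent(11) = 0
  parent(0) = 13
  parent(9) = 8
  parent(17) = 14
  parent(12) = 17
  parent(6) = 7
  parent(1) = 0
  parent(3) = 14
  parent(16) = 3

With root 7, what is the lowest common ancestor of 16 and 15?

14

Ancestors of 16 (toward the root): 16, 3, 14, 6, 7.
Ancestors of 15: 15, 11, 0, 13, 10, 8, 14, 6, 7.
The deepest node appearing in both lists is 14.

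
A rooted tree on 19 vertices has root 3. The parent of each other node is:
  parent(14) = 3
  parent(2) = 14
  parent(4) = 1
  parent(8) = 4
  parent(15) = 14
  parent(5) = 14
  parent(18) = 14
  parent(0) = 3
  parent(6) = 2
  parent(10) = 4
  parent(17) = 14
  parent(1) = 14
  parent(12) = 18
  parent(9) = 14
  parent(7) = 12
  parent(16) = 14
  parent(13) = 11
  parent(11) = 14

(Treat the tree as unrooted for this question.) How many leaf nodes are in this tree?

11

Degree-1 nodes: 0, 5, 6, 7, 8, 9, 10, 13, 15, 16, 17 — 11 of them.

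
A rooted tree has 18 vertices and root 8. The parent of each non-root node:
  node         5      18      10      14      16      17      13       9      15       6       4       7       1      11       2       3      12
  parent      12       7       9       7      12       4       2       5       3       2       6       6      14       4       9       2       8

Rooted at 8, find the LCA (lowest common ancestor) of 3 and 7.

3's ancestor chain is 3, 2, 9, 5, 12, 8 and 7's is 7, 6, 2, 9, 5, 12, 8; they first meet at 2.

2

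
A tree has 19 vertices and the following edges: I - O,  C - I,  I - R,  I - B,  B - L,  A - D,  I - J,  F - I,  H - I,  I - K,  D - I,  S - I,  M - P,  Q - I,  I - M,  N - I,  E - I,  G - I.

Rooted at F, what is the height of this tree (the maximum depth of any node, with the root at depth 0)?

A deepest node is A, reached by F – I – D – A.
That path has 3 edges, so the height is 3.

3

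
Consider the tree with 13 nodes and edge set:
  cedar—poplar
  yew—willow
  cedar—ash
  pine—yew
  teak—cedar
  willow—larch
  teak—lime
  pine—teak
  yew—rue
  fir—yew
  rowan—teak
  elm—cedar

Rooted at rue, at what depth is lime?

4

Path from rue to lime: rue → yew → pine → teak → lime, which has 4 edges.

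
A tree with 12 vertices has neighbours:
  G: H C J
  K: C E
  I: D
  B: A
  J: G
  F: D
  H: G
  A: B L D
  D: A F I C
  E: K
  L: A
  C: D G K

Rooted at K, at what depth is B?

K → C → D → A → B — 4 edges.

4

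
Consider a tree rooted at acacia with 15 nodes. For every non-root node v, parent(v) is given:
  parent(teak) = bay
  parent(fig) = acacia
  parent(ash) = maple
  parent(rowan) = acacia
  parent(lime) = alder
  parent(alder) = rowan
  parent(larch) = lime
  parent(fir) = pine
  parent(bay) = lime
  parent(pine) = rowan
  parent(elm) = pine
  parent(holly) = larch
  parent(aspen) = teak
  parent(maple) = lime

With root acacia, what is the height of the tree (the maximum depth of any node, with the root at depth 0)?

6

The longest root-to-leaf path is acacia–rowan–alder–lime–bay–teak–aspen (6 edges).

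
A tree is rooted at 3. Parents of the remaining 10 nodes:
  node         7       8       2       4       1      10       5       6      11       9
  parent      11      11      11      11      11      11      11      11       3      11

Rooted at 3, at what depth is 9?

2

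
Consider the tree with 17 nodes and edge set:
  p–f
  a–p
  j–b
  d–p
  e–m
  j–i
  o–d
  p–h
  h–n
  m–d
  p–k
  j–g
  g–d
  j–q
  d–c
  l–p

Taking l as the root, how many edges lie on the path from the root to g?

l → p → d → g — 3 edges.

3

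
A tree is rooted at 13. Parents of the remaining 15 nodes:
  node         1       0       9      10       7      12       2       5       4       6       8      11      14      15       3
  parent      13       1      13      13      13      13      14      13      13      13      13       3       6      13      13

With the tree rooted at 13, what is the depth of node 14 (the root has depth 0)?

2

Path from 13 to 14: 13 → 6 → 14, which has 2 edges.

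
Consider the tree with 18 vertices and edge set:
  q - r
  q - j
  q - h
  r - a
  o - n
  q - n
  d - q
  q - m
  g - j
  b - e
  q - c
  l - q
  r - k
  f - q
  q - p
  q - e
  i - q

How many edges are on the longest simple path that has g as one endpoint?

4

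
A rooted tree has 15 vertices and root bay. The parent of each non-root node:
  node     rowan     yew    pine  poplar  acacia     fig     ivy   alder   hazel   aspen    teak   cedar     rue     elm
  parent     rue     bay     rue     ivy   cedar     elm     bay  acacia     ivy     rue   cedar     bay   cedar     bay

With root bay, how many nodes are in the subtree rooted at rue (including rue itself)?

4

rue's subtree: {rue, pine, aspen, rowan}, size 4.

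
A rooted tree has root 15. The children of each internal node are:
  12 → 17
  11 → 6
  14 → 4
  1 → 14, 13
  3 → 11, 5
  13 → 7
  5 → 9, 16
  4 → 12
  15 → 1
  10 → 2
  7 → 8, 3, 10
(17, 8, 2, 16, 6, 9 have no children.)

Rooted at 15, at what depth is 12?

4

15 → 1 → 14 → 4 → 12 — 4 edges.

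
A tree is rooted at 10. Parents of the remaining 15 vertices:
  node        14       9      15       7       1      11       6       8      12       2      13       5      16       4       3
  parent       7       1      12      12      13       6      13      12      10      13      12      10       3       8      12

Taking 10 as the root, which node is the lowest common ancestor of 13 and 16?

Path 13→root: 13 12 10; path 16→root: 16 3 12 10.
First common node: 12.

12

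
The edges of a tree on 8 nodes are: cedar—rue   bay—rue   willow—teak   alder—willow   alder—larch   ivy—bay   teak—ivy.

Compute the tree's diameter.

7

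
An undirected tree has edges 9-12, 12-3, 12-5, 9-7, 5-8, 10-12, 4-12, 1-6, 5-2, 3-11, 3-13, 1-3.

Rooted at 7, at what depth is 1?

4

Climbing from 1 to the root: 1 → 3 → 12 → 9 → 7. That's 4 steps.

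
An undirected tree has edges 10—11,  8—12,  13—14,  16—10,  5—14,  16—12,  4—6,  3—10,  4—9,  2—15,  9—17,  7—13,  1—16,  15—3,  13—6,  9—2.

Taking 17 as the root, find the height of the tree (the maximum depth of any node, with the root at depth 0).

8 sits deepest: 17 – 9 – 2 – 15 – 3 – 10 – 16 – 12 – 8 — 8 edges from the root.

8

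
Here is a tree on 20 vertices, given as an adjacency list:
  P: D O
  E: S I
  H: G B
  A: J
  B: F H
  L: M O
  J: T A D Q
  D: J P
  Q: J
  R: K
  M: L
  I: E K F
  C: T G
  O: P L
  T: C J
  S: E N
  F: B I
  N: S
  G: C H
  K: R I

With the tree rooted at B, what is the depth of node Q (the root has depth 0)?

B – H – G – C – T – J – Q — 6 edges.

6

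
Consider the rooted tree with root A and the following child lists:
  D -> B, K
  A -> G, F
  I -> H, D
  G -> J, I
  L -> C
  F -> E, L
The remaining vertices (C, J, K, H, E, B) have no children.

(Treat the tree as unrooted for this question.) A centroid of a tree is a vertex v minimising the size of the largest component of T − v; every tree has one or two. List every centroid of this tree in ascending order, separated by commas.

Removing G splits the tree into components of sizes 5, 5, 1; the largest is 5 ≤ ⌊12/2⌋ = 6.
Every other node leaves some component of size > 6, so the centroid is unique.

G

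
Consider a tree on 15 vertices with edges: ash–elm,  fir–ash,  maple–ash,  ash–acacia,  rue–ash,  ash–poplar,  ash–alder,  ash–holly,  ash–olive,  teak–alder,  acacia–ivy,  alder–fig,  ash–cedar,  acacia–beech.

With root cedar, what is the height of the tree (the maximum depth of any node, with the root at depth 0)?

3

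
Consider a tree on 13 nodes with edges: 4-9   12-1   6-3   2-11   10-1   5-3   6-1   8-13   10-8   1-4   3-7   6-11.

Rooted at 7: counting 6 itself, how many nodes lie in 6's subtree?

Descendants of 6 (including itself): 6, 11, 1, 2, 10, 4, 12, 8, 9, 13. That's 10.

10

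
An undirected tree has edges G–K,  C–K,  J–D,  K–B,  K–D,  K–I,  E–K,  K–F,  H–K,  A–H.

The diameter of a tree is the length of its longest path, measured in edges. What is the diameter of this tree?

4

A longest path is J - D - K - H - A, with 4 edges.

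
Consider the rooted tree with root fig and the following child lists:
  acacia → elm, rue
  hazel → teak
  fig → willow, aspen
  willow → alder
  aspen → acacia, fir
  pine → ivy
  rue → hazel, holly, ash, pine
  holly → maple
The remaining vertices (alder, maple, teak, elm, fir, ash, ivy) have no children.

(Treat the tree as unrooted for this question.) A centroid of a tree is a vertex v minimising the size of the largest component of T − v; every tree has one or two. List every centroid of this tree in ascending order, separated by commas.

rue

Removing rue splits the tree into components of sizes 7, 2, 2, 2, 1; the largest is 7 ≤ ⌊15/2⌋ = 7.
Every other node leaves some component of size > 7, so the centroid is unique.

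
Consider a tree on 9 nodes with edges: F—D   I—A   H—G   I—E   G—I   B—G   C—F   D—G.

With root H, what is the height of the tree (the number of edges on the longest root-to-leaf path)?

The longest root-to-leaf path is H–G–D–F–C (4 edges).

4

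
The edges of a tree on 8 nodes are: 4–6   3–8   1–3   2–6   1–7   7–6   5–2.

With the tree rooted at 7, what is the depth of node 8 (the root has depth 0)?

3

Climbing from 8 to the root: 8 – 3 – 1 – 7. That's 3 steps.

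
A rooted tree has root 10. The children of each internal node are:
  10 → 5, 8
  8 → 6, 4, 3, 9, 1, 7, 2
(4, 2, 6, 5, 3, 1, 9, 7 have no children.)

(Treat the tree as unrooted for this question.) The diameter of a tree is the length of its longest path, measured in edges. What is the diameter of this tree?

Starting from 5, a farthest node is 7 at distance 3.
One longest path: 5 – 10 – 8 – 7.
So the diameter is 3.

3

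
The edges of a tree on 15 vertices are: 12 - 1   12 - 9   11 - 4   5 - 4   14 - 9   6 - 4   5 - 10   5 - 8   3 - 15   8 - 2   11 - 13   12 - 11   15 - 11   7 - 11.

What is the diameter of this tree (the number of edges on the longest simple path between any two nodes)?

7

BFS from 2 reaches 14 last, at distance 7; BFS from 14 confirms no node is farther.
Path: 2 - 8 - 5 - 4 - 11 - 12 - 9 - 14.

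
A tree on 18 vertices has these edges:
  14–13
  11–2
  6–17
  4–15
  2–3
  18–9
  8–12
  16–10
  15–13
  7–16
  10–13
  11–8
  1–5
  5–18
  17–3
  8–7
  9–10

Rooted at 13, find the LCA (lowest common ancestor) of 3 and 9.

3's ancestor chain is 3, 2, 11, 8, 7, 16, 10, 13 and 9's is 9, 10, 13; they first meet at 10.

10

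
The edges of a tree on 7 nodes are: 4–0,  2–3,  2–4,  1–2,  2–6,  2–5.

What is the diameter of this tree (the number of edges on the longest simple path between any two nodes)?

3

BFS from 0 reaches 1 last, at distance 3; BFS from 1 confirms no node is farther.
Path: 0-4-2-1.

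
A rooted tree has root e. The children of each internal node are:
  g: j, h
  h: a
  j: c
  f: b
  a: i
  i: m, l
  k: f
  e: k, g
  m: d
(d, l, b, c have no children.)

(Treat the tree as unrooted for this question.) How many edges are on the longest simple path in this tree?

BFS from b reaches d last, at distance 9; BFS from d confirms no node is farther.
Path: b-f-k-e-g-h-a-i-m-d.

9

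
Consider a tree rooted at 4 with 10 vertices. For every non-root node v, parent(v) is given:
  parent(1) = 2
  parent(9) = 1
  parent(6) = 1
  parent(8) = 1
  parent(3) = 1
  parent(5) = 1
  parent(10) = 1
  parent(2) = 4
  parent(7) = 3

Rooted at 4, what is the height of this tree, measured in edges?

4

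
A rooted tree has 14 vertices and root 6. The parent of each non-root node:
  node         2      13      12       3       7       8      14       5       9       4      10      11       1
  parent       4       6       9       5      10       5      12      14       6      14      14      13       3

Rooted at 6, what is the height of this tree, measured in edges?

6

The longest root-to-leaf path is 6 – 9 – 12 – 14 – 5 – 3 – 1 (6 edges).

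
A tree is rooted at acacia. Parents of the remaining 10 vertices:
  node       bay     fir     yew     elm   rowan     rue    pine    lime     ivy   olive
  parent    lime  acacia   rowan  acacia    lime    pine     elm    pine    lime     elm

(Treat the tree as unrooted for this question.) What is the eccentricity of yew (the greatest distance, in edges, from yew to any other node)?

6

A farthest node from yew is fir.
The path yew–rowan–lime–pine–elm–acacia–fir has 6 edges.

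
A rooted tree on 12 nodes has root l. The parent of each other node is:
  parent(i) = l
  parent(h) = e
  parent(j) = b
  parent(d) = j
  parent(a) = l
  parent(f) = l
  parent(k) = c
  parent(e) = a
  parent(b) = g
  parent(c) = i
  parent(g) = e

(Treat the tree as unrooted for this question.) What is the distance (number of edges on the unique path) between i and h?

4

The path is i–l–a–e–h, which has 4 edges.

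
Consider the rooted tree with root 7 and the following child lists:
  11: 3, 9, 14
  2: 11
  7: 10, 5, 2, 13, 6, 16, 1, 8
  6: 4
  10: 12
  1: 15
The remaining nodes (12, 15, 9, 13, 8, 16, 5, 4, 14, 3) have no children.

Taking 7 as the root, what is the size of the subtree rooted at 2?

2's subtree: {2, 11, 3, 14, 9}, size 5.

5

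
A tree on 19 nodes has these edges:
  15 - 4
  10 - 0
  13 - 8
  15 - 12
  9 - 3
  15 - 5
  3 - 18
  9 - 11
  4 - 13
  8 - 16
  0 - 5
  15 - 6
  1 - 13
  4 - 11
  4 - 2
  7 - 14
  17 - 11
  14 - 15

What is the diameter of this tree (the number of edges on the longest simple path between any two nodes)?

8

A longest path is 10–0–5–15–4–11–9–3–18, with 8 edges.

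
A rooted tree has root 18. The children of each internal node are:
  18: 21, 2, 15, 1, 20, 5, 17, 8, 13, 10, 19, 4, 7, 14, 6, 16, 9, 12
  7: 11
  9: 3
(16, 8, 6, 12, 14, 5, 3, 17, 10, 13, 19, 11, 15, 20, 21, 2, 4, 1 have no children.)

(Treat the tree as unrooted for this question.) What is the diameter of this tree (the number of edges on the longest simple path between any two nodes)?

4

Starting from 11, a farthest node is 3 at distance 4.
One longest path: 11 – 7 – 18 – 9 – 3.
So the diameter is 4.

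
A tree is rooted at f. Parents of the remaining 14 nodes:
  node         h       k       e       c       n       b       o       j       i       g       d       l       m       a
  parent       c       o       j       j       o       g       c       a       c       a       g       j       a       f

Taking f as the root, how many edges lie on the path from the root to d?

Climbing from d to the root: d → g → a → f. That's 3 steps.

3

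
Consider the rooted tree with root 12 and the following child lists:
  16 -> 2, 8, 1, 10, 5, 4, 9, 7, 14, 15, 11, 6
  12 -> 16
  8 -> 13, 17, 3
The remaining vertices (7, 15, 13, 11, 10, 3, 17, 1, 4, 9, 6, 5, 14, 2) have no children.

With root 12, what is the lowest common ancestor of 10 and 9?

Path 10→root: 10 16 12; path 9→root: 9 16 12.
First common node: 16.

16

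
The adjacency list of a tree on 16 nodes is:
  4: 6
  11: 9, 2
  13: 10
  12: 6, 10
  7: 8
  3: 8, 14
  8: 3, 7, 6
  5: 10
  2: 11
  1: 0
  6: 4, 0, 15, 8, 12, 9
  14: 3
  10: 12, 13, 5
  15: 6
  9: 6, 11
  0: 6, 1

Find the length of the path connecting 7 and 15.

The path is 7 - 8 - 6 - 15, which has 3 edges.

3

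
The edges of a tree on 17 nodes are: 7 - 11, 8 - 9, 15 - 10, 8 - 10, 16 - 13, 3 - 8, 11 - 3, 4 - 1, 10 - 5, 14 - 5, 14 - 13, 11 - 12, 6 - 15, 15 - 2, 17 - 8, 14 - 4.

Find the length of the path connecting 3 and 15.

3

The path is 3 - 8 - 10 - 15, which has 3 edges.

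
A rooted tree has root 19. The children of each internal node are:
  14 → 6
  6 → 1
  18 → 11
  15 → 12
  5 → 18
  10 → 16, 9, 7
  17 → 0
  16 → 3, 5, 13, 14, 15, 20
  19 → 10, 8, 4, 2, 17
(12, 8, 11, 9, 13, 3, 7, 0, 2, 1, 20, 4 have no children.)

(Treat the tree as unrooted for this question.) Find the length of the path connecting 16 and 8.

3

Walking from 16: 16–10–19–8. Length 3.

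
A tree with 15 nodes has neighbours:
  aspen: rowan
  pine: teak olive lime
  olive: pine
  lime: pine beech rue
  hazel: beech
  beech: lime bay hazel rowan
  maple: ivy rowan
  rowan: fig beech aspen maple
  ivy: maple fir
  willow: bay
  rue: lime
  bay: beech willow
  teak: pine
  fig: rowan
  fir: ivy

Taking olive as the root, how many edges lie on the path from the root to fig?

5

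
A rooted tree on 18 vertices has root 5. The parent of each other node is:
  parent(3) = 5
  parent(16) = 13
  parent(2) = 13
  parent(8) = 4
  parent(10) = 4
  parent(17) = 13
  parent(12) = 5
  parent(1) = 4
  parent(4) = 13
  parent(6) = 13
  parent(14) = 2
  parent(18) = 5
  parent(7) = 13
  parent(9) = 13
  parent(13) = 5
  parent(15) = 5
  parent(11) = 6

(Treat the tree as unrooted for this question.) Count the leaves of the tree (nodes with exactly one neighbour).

13

The leaves are 1, 3, 7, 8, 9, 10, 11, 12, 14, 15, 16, 17, 18.
That is 13 leaves.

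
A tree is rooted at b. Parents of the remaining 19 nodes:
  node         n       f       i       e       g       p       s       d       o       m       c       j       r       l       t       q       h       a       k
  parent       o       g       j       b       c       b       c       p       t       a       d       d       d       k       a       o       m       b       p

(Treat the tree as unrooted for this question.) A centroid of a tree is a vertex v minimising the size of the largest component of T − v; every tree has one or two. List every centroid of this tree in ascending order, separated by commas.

p

Delete p: the remaining components have sizes 9, 8, 2. Max 9 ≤ 10, so p is a centroid.
Every other node leaves some component of size > 10, so the centroid is unique.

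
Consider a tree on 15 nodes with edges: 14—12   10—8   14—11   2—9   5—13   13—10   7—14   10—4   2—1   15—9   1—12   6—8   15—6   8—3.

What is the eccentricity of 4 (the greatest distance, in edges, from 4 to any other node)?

Distances from 4 peak at 10, attained at 11 (7 also at distance 10).
4 – 10 – 8 – 6 – 15 – 9 – 2 – 1 – 12 – 14 – 11

10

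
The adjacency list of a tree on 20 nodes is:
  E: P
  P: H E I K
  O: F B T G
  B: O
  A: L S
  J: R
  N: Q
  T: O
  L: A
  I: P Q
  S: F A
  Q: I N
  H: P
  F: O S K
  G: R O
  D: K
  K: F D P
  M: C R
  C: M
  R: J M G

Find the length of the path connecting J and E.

Walking from J: J - R - G - O - F - K - P - E. Length 7.

7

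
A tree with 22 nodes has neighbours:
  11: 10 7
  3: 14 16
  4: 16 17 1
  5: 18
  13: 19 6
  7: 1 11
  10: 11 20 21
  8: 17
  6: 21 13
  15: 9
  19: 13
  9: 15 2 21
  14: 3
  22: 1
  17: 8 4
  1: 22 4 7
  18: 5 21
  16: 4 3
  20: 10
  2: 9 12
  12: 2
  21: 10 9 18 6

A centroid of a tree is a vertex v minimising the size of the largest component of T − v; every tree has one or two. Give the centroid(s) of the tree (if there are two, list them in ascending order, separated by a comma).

Removing 10 splits the tree into components of sizes 10, 10, 1; the largest is 10 ≤ ⌊22/2⌋ = 11.
No neighbour of 10 does as well, so 10 is the unique centroid.

10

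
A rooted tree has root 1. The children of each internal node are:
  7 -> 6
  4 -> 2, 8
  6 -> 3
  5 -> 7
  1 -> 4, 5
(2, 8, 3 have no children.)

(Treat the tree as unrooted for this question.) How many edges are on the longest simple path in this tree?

BFS from 2 reaches 3 last, at distance 6; BFS from 3 confirms no node is farther.
Path: 2 - 4 - 1 - 5 - 7 - 6 - 3.

6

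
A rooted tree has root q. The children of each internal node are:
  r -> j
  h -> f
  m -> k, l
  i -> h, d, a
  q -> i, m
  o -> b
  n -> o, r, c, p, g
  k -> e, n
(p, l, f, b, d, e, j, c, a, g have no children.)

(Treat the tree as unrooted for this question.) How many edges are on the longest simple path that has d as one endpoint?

A farthest node from d is b (j also at distance 7).
The path d–i–q–m–k–n–o–b has 7 edges.

7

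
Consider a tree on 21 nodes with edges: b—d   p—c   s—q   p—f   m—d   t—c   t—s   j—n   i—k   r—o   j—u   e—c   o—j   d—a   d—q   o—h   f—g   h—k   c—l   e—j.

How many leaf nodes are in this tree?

9

The leaves are a, b, g, i, l, m, n, r, u.
That is 9 leaves.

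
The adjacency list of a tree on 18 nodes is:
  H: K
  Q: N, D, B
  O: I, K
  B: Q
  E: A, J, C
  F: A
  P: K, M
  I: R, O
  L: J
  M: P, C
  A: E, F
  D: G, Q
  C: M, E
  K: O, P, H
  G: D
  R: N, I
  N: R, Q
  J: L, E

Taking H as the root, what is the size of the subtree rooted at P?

8

Descendants of P (including itself): P, M, C, E, J, A, L, F. That's 8.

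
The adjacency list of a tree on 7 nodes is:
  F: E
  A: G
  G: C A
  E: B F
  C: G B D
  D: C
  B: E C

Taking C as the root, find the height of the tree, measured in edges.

3

F sits deepest: C → B → E → F — 3 edges from the root.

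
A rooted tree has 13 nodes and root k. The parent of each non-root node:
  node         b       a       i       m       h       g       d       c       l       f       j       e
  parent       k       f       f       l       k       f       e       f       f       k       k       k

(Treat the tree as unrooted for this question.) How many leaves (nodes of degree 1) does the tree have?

Degree-1 nodes: a, b, c, d, g, h, i, j, m — 9 of them.

9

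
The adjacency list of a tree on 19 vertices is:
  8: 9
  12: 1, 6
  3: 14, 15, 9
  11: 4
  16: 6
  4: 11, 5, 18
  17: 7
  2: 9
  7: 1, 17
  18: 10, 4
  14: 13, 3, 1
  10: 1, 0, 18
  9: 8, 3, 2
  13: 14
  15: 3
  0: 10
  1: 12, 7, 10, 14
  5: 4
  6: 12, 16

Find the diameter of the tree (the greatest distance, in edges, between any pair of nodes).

A longest path is 2-9-3-14-1-10-18-4-5, with 8 edges.

8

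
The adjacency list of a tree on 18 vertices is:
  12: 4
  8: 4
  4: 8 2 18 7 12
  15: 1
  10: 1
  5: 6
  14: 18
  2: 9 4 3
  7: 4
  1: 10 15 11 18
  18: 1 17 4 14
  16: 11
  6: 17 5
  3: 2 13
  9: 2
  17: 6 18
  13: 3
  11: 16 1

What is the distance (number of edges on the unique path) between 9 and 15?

The path is 9–2–4–18–1–15, which has 5 edges.

5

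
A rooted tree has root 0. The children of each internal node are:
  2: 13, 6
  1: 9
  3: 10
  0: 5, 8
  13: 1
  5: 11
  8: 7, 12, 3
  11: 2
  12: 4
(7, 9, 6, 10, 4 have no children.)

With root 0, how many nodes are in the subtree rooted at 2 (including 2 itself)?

Descendants of 2 (including itself): 2, 6, 13, 1, 9. That's 5.

5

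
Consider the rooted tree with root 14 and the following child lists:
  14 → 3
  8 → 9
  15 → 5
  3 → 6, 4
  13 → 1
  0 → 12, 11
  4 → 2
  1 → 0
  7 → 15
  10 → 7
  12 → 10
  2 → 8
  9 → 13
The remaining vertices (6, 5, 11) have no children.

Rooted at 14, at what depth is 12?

Climbing from 12 to the root: 12 → 0 → 1 → 13 → 9 → 8 → 2 → 4 → 3 → 14. That's 9 steps.

9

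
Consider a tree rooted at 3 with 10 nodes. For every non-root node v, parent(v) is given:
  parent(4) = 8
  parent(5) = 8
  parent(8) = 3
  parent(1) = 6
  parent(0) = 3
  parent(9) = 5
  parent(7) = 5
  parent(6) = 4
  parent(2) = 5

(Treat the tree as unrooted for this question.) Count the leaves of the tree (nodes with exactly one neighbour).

5

The leaves are 0, 1, 2, 7, 9.
That is 5 leaves.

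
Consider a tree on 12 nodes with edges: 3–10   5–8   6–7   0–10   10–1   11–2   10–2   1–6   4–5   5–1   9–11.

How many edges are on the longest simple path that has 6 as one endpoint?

The node farthest from 6 is 9, via 6–1–10–2–11–9 — 5 edges.

5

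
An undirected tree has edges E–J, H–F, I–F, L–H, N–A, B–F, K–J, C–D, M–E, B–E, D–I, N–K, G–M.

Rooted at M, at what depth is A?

5

Path from M to A: M–E–J–K–N–A, which has 5 edges.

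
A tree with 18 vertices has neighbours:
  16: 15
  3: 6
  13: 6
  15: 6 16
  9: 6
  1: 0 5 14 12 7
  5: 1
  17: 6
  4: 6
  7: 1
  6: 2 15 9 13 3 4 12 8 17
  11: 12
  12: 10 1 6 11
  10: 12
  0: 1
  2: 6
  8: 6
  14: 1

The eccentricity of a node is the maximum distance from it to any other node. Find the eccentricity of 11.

A farthest node from 11 is 16.
The path 11 – 12 – 6 – 15 – 16 has 4 edges.

4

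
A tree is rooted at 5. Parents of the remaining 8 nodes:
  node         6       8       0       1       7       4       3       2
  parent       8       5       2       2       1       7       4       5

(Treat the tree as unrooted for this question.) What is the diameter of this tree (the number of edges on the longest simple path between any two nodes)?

7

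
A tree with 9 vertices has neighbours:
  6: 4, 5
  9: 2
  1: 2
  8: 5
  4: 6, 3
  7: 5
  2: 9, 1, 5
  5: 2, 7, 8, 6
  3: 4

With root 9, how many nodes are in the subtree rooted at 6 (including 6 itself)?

Descendants of 6 (including itself): 6, 4, 3. That's 3.

3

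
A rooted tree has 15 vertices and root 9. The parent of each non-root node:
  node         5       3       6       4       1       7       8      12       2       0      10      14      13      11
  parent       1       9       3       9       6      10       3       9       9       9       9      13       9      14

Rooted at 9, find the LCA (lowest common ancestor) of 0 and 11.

Ancestors of 0 (toward the root): 0, 9.
Ancestors of 11: 11, 14, 13, 9.
The deepest node appearing in both lists is 9.

9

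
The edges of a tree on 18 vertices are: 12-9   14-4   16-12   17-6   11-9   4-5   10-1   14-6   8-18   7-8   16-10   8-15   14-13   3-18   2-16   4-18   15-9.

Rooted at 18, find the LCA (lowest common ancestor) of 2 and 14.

18

2's ancestor chain is 2, 16, 12, 9, 15, 8, 18 and 14's is 14, 4, 18; they first meet at 18.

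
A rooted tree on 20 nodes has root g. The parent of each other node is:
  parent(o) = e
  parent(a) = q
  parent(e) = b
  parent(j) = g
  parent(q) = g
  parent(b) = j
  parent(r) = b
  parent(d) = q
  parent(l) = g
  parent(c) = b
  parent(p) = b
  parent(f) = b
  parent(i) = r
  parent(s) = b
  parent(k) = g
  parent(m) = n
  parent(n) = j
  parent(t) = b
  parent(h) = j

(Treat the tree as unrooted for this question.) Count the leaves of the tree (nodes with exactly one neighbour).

13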